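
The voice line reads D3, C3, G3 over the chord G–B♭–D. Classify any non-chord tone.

C3 is an escape tone.

The harmony at that moment is G minor triad (G, B♭, D); C3 is not a chord tone.
It is approached by step down from D3 and left by leap up to G3.
Step in, leap out — an escape tone.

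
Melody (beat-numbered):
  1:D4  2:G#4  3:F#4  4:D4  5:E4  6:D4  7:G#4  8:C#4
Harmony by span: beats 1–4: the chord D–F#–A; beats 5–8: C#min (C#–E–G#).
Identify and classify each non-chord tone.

The harmony at that moment is D major triad (D, F#, A); G#4 is not a chord tone.
It is approached by leap up from D4 and left by step down to F#4.
Leap in, step out — an appoggiatura.
The harmony at that moment is C# minor triad (C#, E, G#); D4 is not a chord tone.
It is approached by step down from E4 and left by leap up to G#4.
Step in, leap out — an escape tone.

G#4 (beat 2) — appoggiatura; D4 (beat 6) — escape tone.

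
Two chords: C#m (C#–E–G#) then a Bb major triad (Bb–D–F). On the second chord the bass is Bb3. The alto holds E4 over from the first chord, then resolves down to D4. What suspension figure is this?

4–3 suspension.

At the second chord the bass is Bb3. The suspended E4 lies a fourth above the bass; after resolving down by step to D4, the interval above the bass becomes a third.
Suspension figures are named by those two intervals: 4–3.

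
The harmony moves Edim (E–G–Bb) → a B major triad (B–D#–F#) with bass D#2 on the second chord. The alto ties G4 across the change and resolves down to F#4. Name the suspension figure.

At the second chord the bass is D#2. The suspended G4 lies a fourth above the bass; after resolving down by step to F#4, the interval above the bass becomes a third.
Suspension figures are named by those two intervals: 4–3.

4–3 suspension.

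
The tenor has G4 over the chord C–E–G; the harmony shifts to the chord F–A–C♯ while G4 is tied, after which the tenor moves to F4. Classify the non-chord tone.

The harmony at that moment is F augmented triad (F, A, C♯); G4 is not a chord tone.
It is held over (the same pitch as the preceding G4) and left by step down to F4.
Held over from the previous chord and resolving down by step — a suspension.

G4 is a suspension.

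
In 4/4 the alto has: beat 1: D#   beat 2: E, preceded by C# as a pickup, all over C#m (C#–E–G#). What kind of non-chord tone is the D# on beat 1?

Passing tone.

The harmony at that moment is C# minor triad (C#, E, G#); D# is not a chord tone.
It is approached by step up from C# and left by step up to E.
Step in, step out in the same direction — a passing tone.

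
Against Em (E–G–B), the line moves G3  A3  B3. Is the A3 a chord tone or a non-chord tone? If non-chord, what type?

The harmony at that moment is E minor triad (E, G, B); A3 is not a chord tone.
It is approached by step up from G3 and left by step up to B3.
Step in, step out in the same direction — a passing tone.

Non-chord tone — a passing tone.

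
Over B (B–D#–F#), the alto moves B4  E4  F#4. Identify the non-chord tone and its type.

The harmony at that moment is B major triad (B, D#, F#); E4 is not a chord tone.
It is approached by leap down from B4 and left by step up to F#4.
Leap in, step out — an appoggiatura.

E4 is an appoggiatura.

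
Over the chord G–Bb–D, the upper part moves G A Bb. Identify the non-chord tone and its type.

A is a passing tone.

The harmony at that moment is G minor triad (G, Bb, D); A is not a chord tone.
It is approached by step up from G and left by step up to Bb.
Step in, step out in the same direction — a passing tone.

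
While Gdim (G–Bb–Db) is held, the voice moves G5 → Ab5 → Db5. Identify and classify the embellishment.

The harmony at that moment is G diminished triad (G, Bb, Db); Ab5 is not a chord tone.
It is approached by step up from G5 and left by leap down to Db5.
Step in, leap out — an escape tone.

Ab5 is an escape tone.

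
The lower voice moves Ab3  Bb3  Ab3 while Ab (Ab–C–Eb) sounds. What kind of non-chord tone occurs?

Bb3 is a neighbor tone.

The harmony at that moment is Ab major triad (Ab, C, Eb); Bb3 is not a chord tone.
It is approached by step up from Ab3 and left by step down to Ab3.
Step away and step back to the same note — a neighbor tone (upper neighbor).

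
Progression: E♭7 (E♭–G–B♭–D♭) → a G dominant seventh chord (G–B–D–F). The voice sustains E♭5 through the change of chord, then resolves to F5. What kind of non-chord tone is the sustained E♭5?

E♭5 is a retardation.

The harmony at that moment is G dominant seventh chord (G, B, D, F); E♭5 is not a chord tone.
It is held over (the same pitch as the preceding E♭5) and left by step up to F5.
Held over from the previous chord and resolving up by step — a retardation.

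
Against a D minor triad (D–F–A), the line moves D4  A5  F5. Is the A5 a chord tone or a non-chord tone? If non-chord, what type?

Chord tone (the fifth of D minor triad).

D minor triad contains D, F, A; A is the fifth, so it is a chord tone.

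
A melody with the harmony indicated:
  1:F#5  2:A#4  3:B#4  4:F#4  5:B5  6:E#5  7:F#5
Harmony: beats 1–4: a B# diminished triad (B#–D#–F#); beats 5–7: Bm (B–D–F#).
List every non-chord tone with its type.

A#4 (beat 2) — appoggiatura; E#5 (beat 6) — appoggiatura.

The harmony at that moment is B# diminished triad (B#, D#, F#); A#4 is not a chord tone.
It is approached by leap down from F#5 and left by step up to B#4.
Leap in, step out — an appoggiatura.
The harmony at that moment is B minor triad (B, D, F#); E#5 is not a chord tone.
It is approached by leap down from B5 and left by step up to F#5.
Leap in, step out — an appoggiatura.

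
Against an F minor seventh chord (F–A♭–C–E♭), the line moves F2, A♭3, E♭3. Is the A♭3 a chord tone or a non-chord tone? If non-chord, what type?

F minor seventh chord contains F, A♭, C, E♭; A♭ is the third, so it is a chord tone.

Chord tone (the third of F minor seventh chord).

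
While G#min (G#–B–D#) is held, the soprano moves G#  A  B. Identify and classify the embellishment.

The harmony at that moment is G# minor triad (G#, B, D#); A is not a chord tone.
It is approached by step up from G# and left by step up to B.
Step in, step out in the same direction — a passing tone.

A is a passing tone.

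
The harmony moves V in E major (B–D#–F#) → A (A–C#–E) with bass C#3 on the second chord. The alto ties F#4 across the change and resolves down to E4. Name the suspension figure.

At the second chord the bass is C#3. The suspended F#4 lies a fourth above the bass; after resolving down by step to E4, the interval above the bass becomes a third.
Suspension figures are named by those two intervals: 4–3.

4–3 suspension.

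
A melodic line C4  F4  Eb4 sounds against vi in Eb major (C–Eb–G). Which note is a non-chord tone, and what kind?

F4 is an appoggiatura.

The harmony at that moment is C minor triad (C, Eb, G); F4 is not a chord tone.
It is approached by leap up from C4 and left by step down to Eb4.
Leap in, step out — an appoggiatura.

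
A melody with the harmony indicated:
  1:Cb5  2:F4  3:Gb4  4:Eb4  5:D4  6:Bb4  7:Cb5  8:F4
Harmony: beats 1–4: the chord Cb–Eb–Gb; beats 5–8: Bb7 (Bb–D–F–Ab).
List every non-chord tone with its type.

The harmony at that moment is Cb major triad (Cb, Eb, Gb); F4 is not a chord tone.
It is approached by leap down from Cb5 and left by step up to Gb4.
Leap in, step out — an appoggiatura.
The harmony at that moment is Bb dominant seventh chord (Bb, D, F, Ab); Cb5 is not a chord tone.
It is approached by step up from Bb4 and left by leap down to F4.
Step in, leap out — an escape tone.

F4 (beat 2) — appoggiatura; Cb5 (beat 7) — escape tone.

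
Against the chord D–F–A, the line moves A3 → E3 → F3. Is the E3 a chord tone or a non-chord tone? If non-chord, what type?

The harmony at that moment is D minor triad (D, F, A); E3 is not a chord tone.
It is approached by leap down from A3 and left by step up to F3.
Leap in, step out — an appoggiatura.

Non-chord tone — an appoggiatura.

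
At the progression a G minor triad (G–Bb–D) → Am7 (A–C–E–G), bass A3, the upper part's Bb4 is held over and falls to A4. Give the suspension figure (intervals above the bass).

At the second chord the bass is A3. The suspended Bb4 lies a ninth above the bass; after resolving down by step to A4, the interval above the bass becomes an octave.
Suspension figures are named by those two intervals: 9–8.

9–8 suspension.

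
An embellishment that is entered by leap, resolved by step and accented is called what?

Approach: by leap. Departure: by step. Metric position: strong.
Leap in, step out, in a metrically strong position — an appoggiatura. (It is the mirror image of the escape tone, which steps in and leaps out from a weak position.)

Appoggiatura.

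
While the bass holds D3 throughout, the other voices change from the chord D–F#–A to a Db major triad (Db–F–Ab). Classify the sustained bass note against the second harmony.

The harmony at that moment is Db major triad (Db, F, Ab); D3 is not a chord tone.
It is held over (the same pitch as the preceding D3) and then sustained as the same pitch into the next harmony.
Sustained through a change of harmony — a pedal tone.

Pedal tone (pedal point).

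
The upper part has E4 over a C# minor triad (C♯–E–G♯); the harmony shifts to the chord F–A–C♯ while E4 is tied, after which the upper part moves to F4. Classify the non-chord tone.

E4 is a retardation.

The harmony at that moment is F augmented triad (F, A, C♯); E4 is not a chord tone.
It is held over (the same pitch as the preceding E4) and left by step up to F4.
Held over from the previous chord and resolving up by step — a retardation.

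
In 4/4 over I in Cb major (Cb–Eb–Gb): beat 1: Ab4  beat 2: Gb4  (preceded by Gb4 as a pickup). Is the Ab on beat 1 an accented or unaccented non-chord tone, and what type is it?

The harmony at that moment is Cb major triad (Cb, Eb, Gb); Ab4 is not a chord tone.
It is approached by step up from Gb4 and left by step down to Gb4.
Step away and step back to the same note — a neighbor tone (upper neighbor).
It falls on the downbeat, so it is accented.

Accented neighbor tone.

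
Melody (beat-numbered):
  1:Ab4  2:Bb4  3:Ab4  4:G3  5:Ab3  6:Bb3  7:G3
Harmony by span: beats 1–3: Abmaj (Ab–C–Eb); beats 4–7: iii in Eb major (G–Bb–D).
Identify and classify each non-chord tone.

The harmony at that moment is Ab major triad (Ab, C, Eb); Bb4 is not a chord tone.
It is approached by step up from Ab4 and left by step down to Ab4.
Step away and step back to the same note — a neighbor tone (upper neighbor).
The harmony at that moment is G minor triad (G, Bb, D); Ab3 is not a chord tone.
It is approached by step up from G3 and left by step up to Bb3.
Step in, step out in the same direction — a passing tone.

Bb4 (beat 2) — neighbor tone; Ab3 (beat 5) — passing tone.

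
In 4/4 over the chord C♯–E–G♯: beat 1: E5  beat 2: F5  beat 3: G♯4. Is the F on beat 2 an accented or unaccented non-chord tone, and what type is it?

The harmony at that moment is C♯ minor triad (C♯, E, G♯); F5 is not a chord tone.
It is approached by step up from E5 and left by leap down to G♯4.
Step in, leap out — an escape tone.
It falls on a weak beat, so it is unaccented.

Unaccented escape tone.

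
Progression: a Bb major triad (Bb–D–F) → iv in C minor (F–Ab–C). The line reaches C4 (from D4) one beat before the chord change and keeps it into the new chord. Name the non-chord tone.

The harmony at that moment is Bb major triad (Bb, D, F); C4 is not a chord tone.
It is approached by step down from D4 and then sustained as the same pitch into the next harmony.
Arriving early and becoming a chord tone when the harmony changes — an anticipation.

C4 is an anticipation.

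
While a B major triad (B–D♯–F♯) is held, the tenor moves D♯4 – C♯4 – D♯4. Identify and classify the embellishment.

The harmony at that moment is B major triad (B, D♯, F♯); C♯4 is not a chord tone.
It is approached by step down from D♯4 and left by step up to D♯4.
Step away and step back to the same note — a neighbor tone (lower neighbor).

C♯4 is a neighbor tone.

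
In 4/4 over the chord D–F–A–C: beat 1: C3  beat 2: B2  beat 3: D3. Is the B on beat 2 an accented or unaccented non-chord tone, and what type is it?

The harmony at that moment is D minor seventh chord (D, F, A, C); B2 is not a chord tone.
It is approached by step down from C3 and left by leap up to D3.
Step in, leap out — an escape tone.
It falls on a weak beat, so it is unaccented.

Unaccented escape tone.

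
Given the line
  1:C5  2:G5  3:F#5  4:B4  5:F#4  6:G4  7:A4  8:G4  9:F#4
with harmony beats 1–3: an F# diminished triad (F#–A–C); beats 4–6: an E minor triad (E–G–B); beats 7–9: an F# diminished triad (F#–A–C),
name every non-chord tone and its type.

G5 (beat 2) — appoggiatura; F#4 (beat 5) — appoggiatura; G4 (beat 8) — passing tone.

The harmony at that moment is F# diminished triad (F#, A, C); G5 is not a chord tone.
It is approached by leap up from C5 and left by step down to F#5.
Leap in, step out — an appoggiatura.
The harmony at that moment is E minor triad (E, G, B); F#4 is not a chord tone.
It is approached by leap down from B4 and left by step up to G4.
Leap in, step out — an appoggiatura.
The harmony at that moment is F# diminished triad (F#, A, C); G4 is not a chord tone.
It is approached by step down from A4 and left by step down to F#4.
Step in, step out in the same direction — a passing tone.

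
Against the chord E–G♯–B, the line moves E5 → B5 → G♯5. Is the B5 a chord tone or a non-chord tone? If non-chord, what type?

Chord tone (the fifth of E major triad).

E major triad contains E, G♯, B; B is the fifth, so it is a chord tone.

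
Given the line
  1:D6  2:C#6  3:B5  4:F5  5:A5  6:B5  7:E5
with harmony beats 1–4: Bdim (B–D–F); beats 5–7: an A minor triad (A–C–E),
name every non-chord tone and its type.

The harmony at that moment is B diminished triad (B, D, F); C#6 is not a chord tone.
It is approached by step down from D6 and left by step down to B5.
Step in, step out in the same direction — a passing tone.
The harmony at that moment is A minor triad (A, C, E); B5 is not a chord tone.
It is approached by step up from A5 and left by leap down to E5.
Step in, leap out — an escape tone.

C#6 (beat 2) — passing tone; B5 (beat 6) — escape tone.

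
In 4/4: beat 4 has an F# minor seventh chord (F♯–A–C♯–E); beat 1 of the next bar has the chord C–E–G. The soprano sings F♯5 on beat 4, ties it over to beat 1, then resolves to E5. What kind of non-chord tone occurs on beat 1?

The harmony at that moment is C major triad (C, E, G); F♯5 is not a chord tone.
It is held over (the same pitch as the preceding F♯5) and left by step down to E5.
Held over from the previous chord and resolving down by step — a suspension.

Suspension.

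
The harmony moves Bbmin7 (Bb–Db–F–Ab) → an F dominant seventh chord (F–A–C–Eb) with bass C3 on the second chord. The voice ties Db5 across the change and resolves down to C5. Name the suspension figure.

At the second chord the bass is C3. The suspended Db5 lies a ninth above the bass; after resolving down by step to C5, the interval above the bass becomes an octave.
Suspension figures are named by those two intervals: 9–8.

9–8 suspension.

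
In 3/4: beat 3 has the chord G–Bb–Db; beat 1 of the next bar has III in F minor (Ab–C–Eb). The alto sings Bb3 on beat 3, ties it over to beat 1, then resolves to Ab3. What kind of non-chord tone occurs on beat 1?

The harmony at that moment is Ab major triad (Ab, C, Eb); Bb3 is not a chord tone.
It is held over (the same pitch as the preceding Bb3) and left by step down to Ab3.
Held over from the previous chord and resolving down by step — a suspension.

Suspension.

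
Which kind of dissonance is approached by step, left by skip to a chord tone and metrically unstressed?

Approach: by step. Departure: by leap. Metric position: weak.
Step in, leap out, from a weak position — an escape tone (échappée). (It is the mirror image of the appoggiatura, which leaps in and steps out on a strong beat.)

Escape tone.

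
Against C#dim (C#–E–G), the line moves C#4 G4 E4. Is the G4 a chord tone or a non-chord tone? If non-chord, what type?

C# diminished triad contains C#, E, G; G is the fifth, so it is a chord tone.

Chord tone (the fifth of C# diminished triad).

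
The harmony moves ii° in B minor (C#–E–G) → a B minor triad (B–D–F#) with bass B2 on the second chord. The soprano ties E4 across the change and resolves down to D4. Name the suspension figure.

At the second chord the bass is B2. The suspended E4 lies a fourth above the bass; after resolving down by step to D4, the interval above the bass becomes a third.
Suspension figures are named by those two intervals: 4–3.

4–3 suspension.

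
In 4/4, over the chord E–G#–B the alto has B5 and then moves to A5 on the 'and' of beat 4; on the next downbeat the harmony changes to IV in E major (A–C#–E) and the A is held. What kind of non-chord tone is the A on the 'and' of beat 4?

Anticipation.

The harmony at that moment is E major triad (E, G#, B); A5 is not a chord tone.
It is approached by step down from B5 and then sustained as the same pitch into the next harmony.
Arriving early and becoming a chord tone when the harmony changes — an anticipation.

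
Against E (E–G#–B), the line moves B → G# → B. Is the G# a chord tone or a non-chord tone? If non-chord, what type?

Chord tone (the third of E major triad).

E major triad contains E, G#, B; G# is the third, so it is a chord tone.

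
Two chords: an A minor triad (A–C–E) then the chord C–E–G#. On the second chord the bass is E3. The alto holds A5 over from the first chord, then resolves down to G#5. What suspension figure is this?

At the second chord the bass is E3. The suspended A5 lies a fourth above the bass; after resolving down by step to G#5, the interval above the bass becomes a third.
Suspension figures are named by those two intervals: 4–3.

4–3 suspension.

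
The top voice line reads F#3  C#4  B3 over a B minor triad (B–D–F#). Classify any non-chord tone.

C#4 is an appoggiatura.

The harmony at that moment is B minor triad (B, D, F#); C#4 is not a chord tone.
It is approached by leap up from F#3 and left by step down to B3.
Leap in, step out — an appoggiatura.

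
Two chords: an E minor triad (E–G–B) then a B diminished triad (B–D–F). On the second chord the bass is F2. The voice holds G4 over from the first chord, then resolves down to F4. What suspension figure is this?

9–8 suspension.

At the second chord the bass is F2. The suspended G4 lies a ninth above the bass; after resolving down by step to F4, the interval above the bass becomes an octave.
Suspension figures are named by those two intervals: 9–8.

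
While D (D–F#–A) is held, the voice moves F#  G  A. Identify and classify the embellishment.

G is a passing tone.

The harmony at that moment is D major triad (D, F#, A); G is not a chord tone.
It is approached by step up from F# and left by step up to A.
Step in, step out in the same direction — a passing tone.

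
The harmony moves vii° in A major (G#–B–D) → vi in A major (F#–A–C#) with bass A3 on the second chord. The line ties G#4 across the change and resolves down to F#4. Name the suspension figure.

7–6 suspension.

At the second chord the bass is A3. The suspended G#4 lies a seventh above the bass; after resolving down by step to F#4, the interval above the bass becomes a sixth.
Suspension figures are named by those two intervals: 7–6.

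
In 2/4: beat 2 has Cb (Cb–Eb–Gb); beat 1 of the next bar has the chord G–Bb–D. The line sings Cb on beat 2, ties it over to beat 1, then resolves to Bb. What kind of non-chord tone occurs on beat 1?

Suspension.

The harmony at that moment is G minor triad (G, Bb, D); Cb is not a chord tone.
It is held over (the same pitch as the preceding Cb) and left by step down to Bb.
Held over from the previous chord and resolving down by step — a suspension.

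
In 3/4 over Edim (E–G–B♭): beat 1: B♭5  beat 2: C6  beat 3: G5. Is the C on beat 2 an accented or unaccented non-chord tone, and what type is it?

The harmony at that moment is E diminished triad (E, G, B♭); C6 is not a chord tone.
It is approached by step up from B♭5 and left by leap down to G5.
Step in, leap out — an escape tone.
It falls on a weak beat, so it is unaccented.

Unaccented escape tone.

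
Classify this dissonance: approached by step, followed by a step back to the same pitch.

Approach: by step. Departure: by step in the opposite direction, back to the starting pitch.
Stepwise on both sides but reversing to return to the same chord tone — a neighbor tone. (Had it continued onward in the same direction it would be a passing tone instead.)

Neighbor tone.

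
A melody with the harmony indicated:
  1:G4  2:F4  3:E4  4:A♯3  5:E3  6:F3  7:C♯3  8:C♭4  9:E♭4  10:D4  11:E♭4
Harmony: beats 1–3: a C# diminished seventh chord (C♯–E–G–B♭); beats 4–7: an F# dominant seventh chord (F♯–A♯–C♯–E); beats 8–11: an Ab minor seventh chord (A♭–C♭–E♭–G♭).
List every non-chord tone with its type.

F4 (beat 2) — passing tone; F3 (beat 6) — escape tone; D4 (beat 10) — neighbor tone.

The harmony at that moment is C♯ diminished seventh chord (C♯, E, G, B♭); F4 is not a chord tone.
It is approached by step down from G4 and left by step down to E4.
Step in, step out in the same direction — a passing tone.
The harmony at that moment is F♯ dominant seventh chord (F♯, A♯, C♯, E); F3 is not a chord tone.
It is approached by step up from E3 and left by leap down to C♯3.
Step in, leap out — an escape tone.
The harmony at that moment is A♭ minor seventh chord (A♭, C♭, E♭, G♭); D4 is not a chord tone.
It is approached by step down from E♭4 and left by step up to E♭4.
Step away and step back to the same note — a neighbor tone (lower neighbor).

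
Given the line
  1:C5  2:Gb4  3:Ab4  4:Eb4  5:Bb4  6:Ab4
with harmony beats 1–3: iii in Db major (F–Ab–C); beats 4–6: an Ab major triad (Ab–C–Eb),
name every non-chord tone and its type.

Gb4 (beat 2) — appoggiatura; Bb4 (beat 5) — appoggiatura.

The harmony at that moment is F minor triad (F, Ab, C); Gb4 is not a chord tone.
It is approached by leap down from C5 and left by step up to Ab4.
Leap in, step out — an appoggiatura.
The harmony at that moment is Ab major triad (Ab, C, Eb); Bb4 is not a chord tone.
It is approached by leap up from Eb4 and left by step down to Ab4.
Leap in, step out — an appoggiatura.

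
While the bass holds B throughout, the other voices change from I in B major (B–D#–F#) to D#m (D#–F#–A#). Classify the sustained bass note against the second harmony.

The harmony at that moment is D# minor triad (D#, F#, A#); B is not a chord tone.
It is held over (the same pitch as the preceding B) and then sustained as the same pitch into the next harmony.
Sustained through a change of harmony — a pedal tone.

Pedal tone (pedal point).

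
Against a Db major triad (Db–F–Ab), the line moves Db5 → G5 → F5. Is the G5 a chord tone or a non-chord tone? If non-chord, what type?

Non-chord tone — an appoggiatura.

The harmony at that moment is Db major triad (Db, F, Ab); G5 is not a chord tone.
It is approached by leap up from Db5 and left by step down to F5.
Leap in, step out — an appoggiatura.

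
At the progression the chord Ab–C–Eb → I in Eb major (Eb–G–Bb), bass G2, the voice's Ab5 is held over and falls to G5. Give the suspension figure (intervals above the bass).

At the second chord the bass is G2. The suspended Ab5 lies a ninth above the bass; after resolving down by step to G5, the interval above the bass becomes an octave.
Suspension figures are named by those two intervals: 9–8.

9–8 suspension.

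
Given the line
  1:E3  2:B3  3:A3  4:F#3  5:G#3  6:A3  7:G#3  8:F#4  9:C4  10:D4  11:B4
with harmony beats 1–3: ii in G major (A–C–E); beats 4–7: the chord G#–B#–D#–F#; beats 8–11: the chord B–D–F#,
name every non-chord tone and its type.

B3 (beat 2) — appoggiatura; A3 (beat 6) — neighbor tone; C4 (beat 9) — appoggiatura.

The harmony at that moment is A minor triad (A, C, E); B3 is not a chord tone.
It is approached by leap up from E3 and left by step down to A3.
Leap in, step out — an appoggiatura.
The harmony at that moment is G# dominant seventh chord (G#, B#, D#, F#); A3 is not a chord tone.
It is approached by step up from G#3 and left by step down to G#3.
Step away and step back to the same note — a neighbor tone (upper neighbor).
The harmony at that moment is B minor triad (B, D, F#); C4 is not a chord tone.
It is approached by leap down from F#4 and left by step up to D4.
Leap in, step out — an appoggiatura.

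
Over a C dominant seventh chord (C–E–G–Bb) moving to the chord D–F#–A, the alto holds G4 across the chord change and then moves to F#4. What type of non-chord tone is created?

The harmony at that moment is D major triad (D, F#, A); G4 is not a chord tone.
It is held over (the same pitch as the preceding G4) and left by step down to F#4.
Held over from the previous chord and resolving down by step — a suspension.

G4 is a suspension.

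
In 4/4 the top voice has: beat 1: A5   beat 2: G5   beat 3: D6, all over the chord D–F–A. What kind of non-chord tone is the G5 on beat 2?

Escape tone.

The harmony at that moment is D minor triad (D, F, A); G5 is not a chord tone.
It is approached by step down from A5 and left by leap up to D6.
Step in, leap out, on a weak beat — an escape tone.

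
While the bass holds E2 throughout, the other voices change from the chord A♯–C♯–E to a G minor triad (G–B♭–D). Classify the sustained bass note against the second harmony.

Pedal tone (pedal point).

The harmony at that moment is G minor triad (G, B♭, D); E2 is not a chord tone.
It is held over (the same pitch as the preceding E2) and then sustained as the same pitch into the next harmony.
Sustained through a change of harmony — a pedal tone.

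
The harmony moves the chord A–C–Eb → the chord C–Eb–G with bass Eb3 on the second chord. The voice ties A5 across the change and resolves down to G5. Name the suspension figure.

At the second chord the bass is Eb3. The suspended A5 lies a fourth above the bass; after resolving down by step to G5, the interval above the bass becomes a third.
Suspension figures are named by those two intervals: 4–3.

4–3 suspension.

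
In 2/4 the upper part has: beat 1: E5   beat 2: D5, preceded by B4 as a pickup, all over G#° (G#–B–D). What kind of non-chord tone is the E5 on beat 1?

The harmony at that moment is G# diminished triad (G#, B, D); E5 is not a chord tone.
It is approached by leap up from B4 and left by step down to D5.
Leap in, step out, metrically accented — an appoggiatura.

Appoggiatura.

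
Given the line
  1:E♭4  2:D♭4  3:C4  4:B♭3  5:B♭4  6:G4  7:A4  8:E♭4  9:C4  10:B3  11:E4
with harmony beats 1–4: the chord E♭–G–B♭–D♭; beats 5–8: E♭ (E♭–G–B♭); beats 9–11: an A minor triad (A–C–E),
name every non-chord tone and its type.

C4 (beat 3) — passing tone; A4 (beat 7) — escape tone; B3 (beat 10) — escape tone.

The harmony at that moment is E♭ dominant seventh chord (E♭, G, B♭, D♭); C4 is not a chord tone.
It is approached by step down from D♭4 and left by step down to B♭3.
Step in, step out in the same direction — a passing tone.
The harmony at that moment is E♭ major triad (E♭, G, B♭); A4 is not a chord tone.
It is approached by step up from G4 and left by leap down to E♭4.
Step in, leap out — an escape tone.
The harmony at that moment is A minor triad (A, C, E); B3 is not a chord tone.
It is approached by step down from C4 and left by leap up to E4.
Step in, leap out — an escape tone.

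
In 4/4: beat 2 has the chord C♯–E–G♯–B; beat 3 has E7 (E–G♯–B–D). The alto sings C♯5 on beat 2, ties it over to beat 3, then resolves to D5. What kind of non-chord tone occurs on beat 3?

Retardation.

The harmony at that moment is E dominant seventh chord (E, G♯, B, D); C♯5 is not a chord tone.
It is held over (the same pitch as the preceding C♯5) and left by step up to D5.
Held over from the previous chord and resolving up by step — a retardation.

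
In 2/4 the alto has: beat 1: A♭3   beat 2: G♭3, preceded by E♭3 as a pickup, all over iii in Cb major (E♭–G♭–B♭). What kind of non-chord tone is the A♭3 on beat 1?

Appoggiatura.

The harmony at that moment is E♭ minor triad (E♭, G♭, B♭); A♭3 is not a chord tone.
It is approached by leap up from E♭3 and left by step down to G♭3.
Leap in, step out, metrically accented — an appoggiatura.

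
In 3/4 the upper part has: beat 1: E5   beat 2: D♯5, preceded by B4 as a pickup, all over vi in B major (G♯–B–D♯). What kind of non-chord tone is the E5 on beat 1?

Appoggiatura.

The harmony at that moment is G♯ minor triad (G♯, B, D♯); E5 is not a chord tone.
It is approached by leap up from B4 and left by step down to D♯5.
Leap in, step out, metrically accented — an appoggiatura.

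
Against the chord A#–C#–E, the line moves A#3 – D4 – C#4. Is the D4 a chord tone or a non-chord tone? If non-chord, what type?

The harmony at that moment is A# diminished triad (A#, C#, E); D4 is not a chord tone.
It is approached by leap up from A#3 and left by step down to C#4.
Leap in, step out — an appoggiatura.

Non-chord tone — an appoggiatura.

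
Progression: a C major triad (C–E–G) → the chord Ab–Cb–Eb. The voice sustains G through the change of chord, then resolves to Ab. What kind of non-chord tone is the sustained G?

G is a retardation.

The harmony at that moment is Ab minor triad (Ab, Cb, Eb); G is not a chord tone.
It is held over (the same pitch as the preceding G) and left by step up to Ab.
Held over from the previous chord and resolving up by step — a retardation.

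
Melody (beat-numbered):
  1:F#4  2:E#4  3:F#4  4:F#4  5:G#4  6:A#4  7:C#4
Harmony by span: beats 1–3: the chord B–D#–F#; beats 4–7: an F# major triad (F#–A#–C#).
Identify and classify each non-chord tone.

The harmony at that moment is B major triad (B, D#, F#); E#4 is not a chord tone.
It is approached by step down from F#4 and left by step up to F#4.
Step away and step back to the same note — a neighbor tone (lower neighbor).
The harmony at that moment is F# major triad (F#, A#, C#); G#4 is not a chord tone.
It is approached by step up from F#4 and left by step up to A#4.
Step in, step out in the same direction — a passing tone.

E#4 (beat 2) — neighbor tone; G#4 (beat 5) — passing tone.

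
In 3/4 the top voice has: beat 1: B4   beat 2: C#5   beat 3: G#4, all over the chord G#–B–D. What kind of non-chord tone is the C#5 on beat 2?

Escape tone.

The harmony at that moment is G# diminished triad (G#, B, D); C#5 is not a chord tone.
It is approached by step up from B4 and left by leap down to G#4.
Step in, leap out, on a weak beat — an escape tone.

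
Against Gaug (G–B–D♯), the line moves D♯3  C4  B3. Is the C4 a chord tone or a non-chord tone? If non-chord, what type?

Non-chord tone — an appoggiatura.

The harmony at that moment is G augmented triad (G, B, D♯); C4 is not a chord tone.
It is approached by leap up from D♯3 and left by step down to B3.
Leap in, step out — an appoggiatura.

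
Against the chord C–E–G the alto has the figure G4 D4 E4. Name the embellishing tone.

The harmony at that moment is C major triad (C, E, G); D4 is not a chord tone.
It is approached by leap down from G4 and left by step up to E4.
Leap in, step out — an appoggiatura.

D4 is an appoggiatura.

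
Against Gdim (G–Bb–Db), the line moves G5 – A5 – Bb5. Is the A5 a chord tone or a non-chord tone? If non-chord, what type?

Non-chord tone — a passing tone.

The harmony at that moment is G diminished triad (G, Bb, Db); A5 is not a chord tone.
It is approached by step up from G5 and left by step up to Bb5.
Step in, step out in the same direction — a passing tone.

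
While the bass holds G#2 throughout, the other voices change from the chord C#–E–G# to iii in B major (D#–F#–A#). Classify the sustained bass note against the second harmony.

Pedal tone (pedal point).

The harmony at that moment is D# minor triad (D#, F#, A#); G#2 is not a chord tone.
It is held over (the same pitch as the preceding G#2) and then sustained as the same pitch into the next harmony.
Sustained through a change of harmony — a pedal tone.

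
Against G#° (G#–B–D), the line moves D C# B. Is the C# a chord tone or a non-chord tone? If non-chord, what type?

The harmony at that moment is G# diminished triad (G#, B, D); C# is not a chord tone.
It is approached by step down from D and left by step down to B.
Step in, step out in the same direction — a passing tone.

Non-chord tone — a passing tone.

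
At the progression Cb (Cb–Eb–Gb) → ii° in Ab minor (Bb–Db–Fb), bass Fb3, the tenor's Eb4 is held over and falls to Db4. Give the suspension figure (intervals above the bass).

At the second chord the bass is Fb3. The suspended Eb4 lies a seventh above the bass; after resolving down by step to Db4, the interval above the bass becomes a sixth.
Suspension figures are named by those two intervals: 7–6.

7–6 suspension.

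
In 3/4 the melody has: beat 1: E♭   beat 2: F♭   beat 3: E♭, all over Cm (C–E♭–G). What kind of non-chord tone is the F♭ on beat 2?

The harmony at that moment is C minor triad (C, E♭, G); F♭ is not a chord tone.
It is approached by step up from E♭ and left by step down to E♭.
Step away and step back to the same note — a neighbor tone (upper neighbor).

Upper neighbor tone.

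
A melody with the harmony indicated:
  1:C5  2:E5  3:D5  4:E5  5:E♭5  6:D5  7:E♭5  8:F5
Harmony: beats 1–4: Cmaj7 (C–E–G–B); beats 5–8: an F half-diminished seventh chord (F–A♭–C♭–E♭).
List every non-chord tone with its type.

D5 (beat 3) — neighbor tone; D5 (beat 6) — neighbor tone.

The harmony at that moment is C major seventh chord (C, E, G, B); D5 is not a chord tone.
It is approached by step down from E5 and left by step up to E5.
Step away and step back to the same note — a neighbor tone (lower neighbor).
The harmony at that moment is F half-diminished seventh chord (F, A♭, C♭, E♭); D5 is not a chord tone.
It is approached by step down from E♭5 and left by step up to E♭5.
Step away and step back to the same note — a neighbor tone (lower neighbor).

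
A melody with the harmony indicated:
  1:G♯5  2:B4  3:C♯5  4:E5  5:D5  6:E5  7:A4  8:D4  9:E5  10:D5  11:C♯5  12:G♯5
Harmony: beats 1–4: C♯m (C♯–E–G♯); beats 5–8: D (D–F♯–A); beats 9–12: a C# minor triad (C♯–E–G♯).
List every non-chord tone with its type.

B4 (beat 2) — appoggiatura; E5 (beat 6) — escape tone; D5 (beat 10) — passing tone.

The harmony at that moment is C♯ minor triad (C♯, E, G♯); B4 is not a chord tone.
It is approached by leap down from G♯5 and left by step up to C♯5.
Leap in, step out — an appoggiatura.
The harmony at that moment is D major triad (D, F♯, A); E5 is not a chord tone.
It is approached by step up from D5 and left by leap down to A4.
Step in, leap out — an escape tone.
The harmony at that moment is C♯ minor triad (C♯, E, G♯); D5 is not a chord tone.
It is approached by step down from E5 and left by step down to C♯5.
Step in, step out in the same direction — a passing tone.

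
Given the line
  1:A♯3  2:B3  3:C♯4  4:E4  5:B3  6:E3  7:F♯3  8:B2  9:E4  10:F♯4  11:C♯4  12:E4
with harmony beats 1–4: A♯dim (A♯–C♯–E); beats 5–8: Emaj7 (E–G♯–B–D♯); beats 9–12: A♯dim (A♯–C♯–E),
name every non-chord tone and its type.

The harmony at that moment is A♯ diminished triad (A♯, C♯, E); B3 is not a chord tone.
It is approached by step up from A♯3 and left by step up to C♯4.
Step in, step out in the same direction — a passing tone.
The harmony at that moment is E major seventh chord (E, G♯, B, D♯); F♯3 is not a chord tone.
It is approached by step up from E3 and left by leap down to B2.
Step in, leap out — an escape tone.
The harmony at that moment is A♯ diminished triad (A♯, C♯, E); F♯4 is not a chord tone.
It is approached by step up from E4 and left by leap down to C♯4.
Step in, leap out — an escape tone.

B3 (beat 2) — passing tone; F♯3 (beat 7) — escape tone; F♯4 (beat 10) — escape tone.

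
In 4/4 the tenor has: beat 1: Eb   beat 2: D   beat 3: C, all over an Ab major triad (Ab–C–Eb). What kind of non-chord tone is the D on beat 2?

The harmony at that moment is Ab major triad (Ab, C, Eb); D is not a chord tone.
It is approached by step down from Eb and left by step down to C.
Step in, step out in the same direction — a passing tone.

Passing tone.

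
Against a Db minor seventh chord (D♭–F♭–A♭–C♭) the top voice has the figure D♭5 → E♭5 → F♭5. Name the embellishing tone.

E♭5 is a passing tone.

The harmony at that moment is D♭ minor seventh chord (D♭, F♭, A♭, C♭); E♭5 is not a chord tone.
It is approached by step up from D♭5 and left by step up to F♭5.
Step in, step out in the same direction — a passing tone.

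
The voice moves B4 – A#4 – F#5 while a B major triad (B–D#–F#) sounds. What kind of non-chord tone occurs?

A#4 is an escape tone.

The harmony at that moment is B major triad (B, D#, F#); A#4 is not a chord tone.
It is approached by step down from B4 and left by leap up to F#5.
Step in, leap out — an escape tone.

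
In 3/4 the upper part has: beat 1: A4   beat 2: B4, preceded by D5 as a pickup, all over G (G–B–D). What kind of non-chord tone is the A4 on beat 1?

Appoggiatura.

The harmony at that moment is G major triad (G, B, D); A4 is not a chord tone.
It is approached by leap down from D5 and left by step up to B4.
Leap in, step out, metrically accented — an appoggiatura.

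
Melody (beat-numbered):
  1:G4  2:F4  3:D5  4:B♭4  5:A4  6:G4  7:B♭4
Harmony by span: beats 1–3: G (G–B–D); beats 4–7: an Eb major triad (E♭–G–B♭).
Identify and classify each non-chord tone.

F4 (beat 2) — escape tone; A4 (beat 5) — passing tone.

The harmony at that moment is G major triad (G, B, D); F4 is not a chord tone.
It is approached by step down from G4 and left by leap up to D5.
Step in, leap out — an escape tone.
The harmony at that moment is E♭ major triad (E♭, G, B♭); A4 is not a chord tone.
It is approached by step down from B♭4 and left by step down to G4.
Step in, step out in the same direction — a passing tone.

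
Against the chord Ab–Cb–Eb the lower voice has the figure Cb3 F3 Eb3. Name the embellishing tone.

F3 is an appoggiatura.

The harmony at that moment is Ab minor triad (Ab, Cb, Eb); F3 is not a chord tone.
It is approached by leap up from Cb3 and left by step down to Eb3.
Leap in, step out — an appoggiatura.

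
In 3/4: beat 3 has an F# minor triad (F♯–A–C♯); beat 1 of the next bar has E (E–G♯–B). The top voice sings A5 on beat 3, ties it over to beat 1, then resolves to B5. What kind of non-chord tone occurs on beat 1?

The harmony at that moment is E major triad (E, G♯, B); A5 is not a chord tone.
It is held over (the same pitch as the preceding A5) and left by step up to B5.
Held over from the previous chord and resolving up by step — a retardation.

Retardation.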